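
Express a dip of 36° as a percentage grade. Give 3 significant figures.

72.7%

grade % = 100 × tan 36° = 100 × 0.7265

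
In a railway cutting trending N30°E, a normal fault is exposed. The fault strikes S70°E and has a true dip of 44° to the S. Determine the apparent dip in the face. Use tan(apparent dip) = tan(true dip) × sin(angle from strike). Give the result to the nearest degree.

44°

The strike is S70°E and the section trends N30°E; the acute angle between them is β = 80°.
tan α = tan 44° × sin 80° = 0.9657 × 0.9848 = 0.9510
α = arctan(0.9510) = 43.56°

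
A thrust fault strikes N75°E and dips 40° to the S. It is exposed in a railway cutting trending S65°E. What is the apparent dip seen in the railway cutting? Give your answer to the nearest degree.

28°

The section lies 40° from the strike.
tan α = tan 40° × sin 40° = 0.8391 × 0.6428 = 0.5394
apparent dip = arctan 0.5394 = 28.34°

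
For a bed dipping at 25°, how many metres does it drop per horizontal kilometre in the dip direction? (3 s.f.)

466 m

drop per km = 1000 × tan 25° = 1000 × 0.4663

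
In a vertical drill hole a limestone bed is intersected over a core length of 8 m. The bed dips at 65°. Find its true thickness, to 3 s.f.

True thickness t = h · cos(dip) = 8 × cos 65°
t = 8 × 0.4226 = 3.381 m

3.38 m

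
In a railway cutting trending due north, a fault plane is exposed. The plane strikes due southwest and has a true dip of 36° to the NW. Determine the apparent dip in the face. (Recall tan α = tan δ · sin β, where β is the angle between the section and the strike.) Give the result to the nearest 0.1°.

27.2°

Angle between strike (due southwest) and section (due north): β = 45°.
tan α = tan 36° × sin 45° = 0.7265 × 0.7071 = 0.5137
α = arctan(0.5137) = 27.19°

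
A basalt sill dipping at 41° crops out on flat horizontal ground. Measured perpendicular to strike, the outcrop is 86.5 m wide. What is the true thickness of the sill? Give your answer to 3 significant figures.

56.7 m

True thickness t = w · sin(dip) = 86.5 × sin 41°
t = 86.5 × 0.6561 = 56.749 m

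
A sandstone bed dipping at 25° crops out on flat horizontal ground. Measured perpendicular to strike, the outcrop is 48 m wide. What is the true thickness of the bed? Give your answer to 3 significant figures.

20.3 m

True thickness t = w · sin(dip) = 48 × sin 25°
t = 48 × 0.4226 = 20.286 m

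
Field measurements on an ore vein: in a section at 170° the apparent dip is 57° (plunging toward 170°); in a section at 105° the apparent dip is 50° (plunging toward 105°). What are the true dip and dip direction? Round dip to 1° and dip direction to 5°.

true dip 59°, dip direction 150°

Represent each trace as a vector plunging at its apparent dip toward its trend (east-north-up frame): v₁ = (0.095, -0.536, -0.839), v₂ = (0.621, -0.166, -0.766).
The plane normal is n = v₁ × v₂ ∝ (0.271, -0.448, 0.317).
Dip δ = arctan(|n_h|/n_z) = arctan(0.524/0.317) = 58.8°.
Dip direction = atan2(0.271, -0.448) = 149° (azimuth of n's horizontal projection).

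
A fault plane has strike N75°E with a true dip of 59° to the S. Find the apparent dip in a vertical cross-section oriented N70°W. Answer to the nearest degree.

The strike is N75°E and the section trends N70°W; the acute angle between them is β = 35°.
tan(apparent dip) = tan 59° · sin 35° = 0.9546
apparent dip = arctan 0.9546 = 43.67°

44°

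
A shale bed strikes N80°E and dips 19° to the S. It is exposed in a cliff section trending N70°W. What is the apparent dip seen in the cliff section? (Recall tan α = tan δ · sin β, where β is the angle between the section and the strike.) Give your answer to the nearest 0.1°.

The section lies 30° from the strike.
tan α = tan 19° × sin 30° = 0.3443 × 0.5000 = 0.1722
α = arctan(0.1722) = 9.77°

9.8°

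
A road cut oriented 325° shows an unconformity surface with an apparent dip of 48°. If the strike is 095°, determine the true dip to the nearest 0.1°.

β = acute angle between strike 095° and section 325° = 50°.
tan(true dip) = tan 48° / sin 50° = 1.4498
true dip = arctan 1.4498 = 55.40°

55.4°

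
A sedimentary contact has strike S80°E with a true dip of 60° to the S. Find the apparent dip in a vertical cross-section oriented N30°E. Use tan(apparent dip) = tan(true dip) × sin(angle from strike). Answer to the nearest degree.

58°

The strike is S80°E and the section trends N30°E; the acute angle between them is β = 70°.
tan(apparent dip) = tan 60° · sin 70° = 1.6276
apparent dip = arctan 1.6276 = 58.43°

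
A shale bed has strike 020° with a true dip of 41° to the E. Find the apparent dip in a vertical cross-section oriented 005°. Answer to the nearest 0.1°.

12.7°

The strike is 020° and the section trends 005°; the acute angle between them is β = 15°.
tan α = tan 41° × sin 15° = 0.8693 × 0.2588 = 0.2250
apparent dip = arctan 0.2250 = 12.68°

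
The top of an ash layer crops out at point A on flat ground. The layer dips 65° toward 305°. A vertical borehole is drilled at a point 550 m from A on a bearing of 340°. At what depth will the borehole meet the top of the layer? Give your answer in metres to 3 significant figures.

966 m

The hole lies 35° from the dip direction, so the down-dip offset is 550 × cos 35° = 450.53 m.
Depth = down-dip offset × tan(dip) = 450.53 × tan 65° = 450.53 × 2.1445
Depth = 966.17 m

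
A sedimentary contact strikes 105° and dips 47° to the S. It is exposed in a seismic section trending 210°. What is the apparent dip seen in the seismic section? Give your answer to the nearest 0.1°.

46.0°

Angle between strike (105°) and section (210°): β = 75°.
tan α = tan 47° × sin 75° = 1.0724 × 0.9659 = 1.0358
α = arctan(1.0358) = 46.01°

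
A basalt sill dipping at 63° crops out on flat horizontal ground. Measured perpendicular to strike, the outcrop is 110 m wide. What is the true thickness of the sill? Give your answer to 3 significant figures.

True thickness t = w · sin(dip) = 110 × sin 63°
t = 110 × 0.8910 = 98.011 m

98.0 m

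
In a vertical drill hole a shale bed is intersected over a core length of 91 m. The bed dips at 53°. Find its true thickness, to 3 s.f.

True thickness t = h · cos(dip) = 91 × cos 53°
t = 91 × 0.6018 = 54.765 m

54.8 m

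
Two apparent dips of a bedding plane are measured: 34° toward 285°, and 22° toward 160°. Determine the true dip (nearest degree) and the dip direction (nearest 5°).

true dip 50°, dip direction 230°

Each apparent-dip line lies in the plane. As unit vectors (x east, y north, z up), v₁ plunges 34°→285° and v₂ plunges 22°→160°.
n = v₁ × v₂ = (-0.568, -0.477, 0.630) (taken with n_z > 0).
True dip = arccos(n_z / |n|) = arccos(0.6472) = 49.7°.
The horizontal component of n points toward azimuth atan2(n_x, n_y) = 230°, the dip direction.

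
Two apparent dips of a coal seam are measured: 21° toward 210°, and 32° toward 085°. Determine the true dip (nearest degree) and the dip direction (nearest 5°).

The two traces are lines in the plane: v₁ = (sin 210°·cos 21°, cos 210°·cos 21°, −sin 21°), v₂ = (sin 85°·cos 32°, cos 85°·cos 32°, −sin 32°).
Cross product v₁ × v₂ gives the pole to the plane: n ∝ (0.455, -0.550, 0.649).
Dip δ = arctan(|n_h|/n_z) = arctan(0.714/0.649) = 47.7°.
Dip direction = azimuth of (n_x, n_y) = atan2(0.455, -0.550) = 140°.

true dip 48°, dip direction 140°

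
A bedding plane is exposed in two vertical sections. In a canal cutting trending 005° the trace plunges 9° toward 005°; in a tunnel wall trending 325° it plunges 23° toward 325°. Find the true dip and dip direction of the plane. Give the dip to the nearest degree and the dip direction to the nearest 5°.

true dip 26°, dip direction 295°

The two traces are lines in the plane: v₁ = (sin 5°·cos 9°, cos 5°·cos 9°, −sin 9°), v₂ = (sin 325°·cos 23°, cos 325°·cos 23°, −sin 23°).
The plane normal is n = v₁ × v₂ ∝ (-0.266, 0.116, 0.584).
tan δ = √(n_x²+n_y²)/n_z = 0.291/0.584, so δ = 26.5°.
Dip direction = atan2(-0.266, 0.116) = 294° (azimuth of n's horizontal projection).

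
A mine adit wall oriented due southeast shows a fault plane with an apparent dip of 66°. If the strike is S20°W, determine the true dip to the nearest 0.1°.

68.0°

The section is 65° from the strike.
tan(true dip) = tan 66° / sin 65° = 2.4782
true dip = arctan 2.4782 = 68.03°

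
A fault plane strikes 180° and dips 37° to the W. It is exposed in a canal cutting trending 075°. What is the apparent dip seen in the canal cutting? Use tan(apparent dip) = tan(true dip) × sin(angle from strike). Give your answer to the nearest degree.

36°

Angle between strike (180°) and section (075°): β = 75°.
tan α = tan 37° × sin 75° = 0.7536 × 0.9659 = 0.7279
apparent dip = arctan 0.7279 = 36.05°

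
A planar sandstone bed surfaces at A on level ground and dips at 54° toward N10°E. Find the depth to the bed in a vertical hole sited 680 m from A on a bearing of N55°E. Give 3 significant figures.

662 m

The hole lies 45° from the dip direction, so the down-dip offset is 680 × cos 45° = 480.83 m.
Depth = down-dip offset × tan(dip) = 480.83 × tan 54° = 480.83 × 1.3764
Depth = 661.81 m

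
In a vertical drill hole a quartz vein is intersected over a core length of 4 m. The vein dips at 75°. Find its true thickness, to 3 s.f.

True thickness t = h · cos(dip) = 4 × cos 75°
t = 4 × 0.2588 = 1.035 m

1.04 m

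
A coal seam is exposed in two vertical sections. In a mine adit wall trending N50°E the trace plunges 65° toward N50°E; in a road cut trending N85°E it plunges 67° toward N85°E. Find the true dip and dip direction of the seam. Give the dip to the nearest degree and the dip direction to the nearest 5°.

true dip 67°, dip direction 075°

Each apparent-dip line lies in the plane. As unit vectors (x east, y north, z up), v₁ plunges 65°→N50°E and v₂ plunges 67°→N85°E.
n = v₁ × v₂ = (0.219, 0.055, 0.095) (taken with n_z > 0).
Dip δ = arctan(|n_h|/n_z) = arctan(0.226/0.095) = 67.3°.
Dip direction = atan2(0.219, 0.055) = 76° (azimuth of n's horizontal projection).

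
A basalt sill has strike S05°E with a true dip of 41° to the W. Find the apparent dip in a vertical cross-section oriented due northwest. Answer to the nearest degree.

29°

Angle between strike (S05°E) and section (due northwest): β = 40°.
tan(apparent dip) = tan 41° · sin 40° = 0.5588
apparent dip = arctan 0.5588 = 29.20°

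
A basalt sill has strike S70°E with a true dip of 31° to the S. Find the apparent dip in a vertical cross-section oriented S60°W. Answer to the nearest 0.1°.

24.7°

The section lies 50° from the strike.
tan α = tan 31° × sin 50° = 0.6009 × 0.7660 = 0.4603
apparent dip = arctan 0.4603 = 24.72°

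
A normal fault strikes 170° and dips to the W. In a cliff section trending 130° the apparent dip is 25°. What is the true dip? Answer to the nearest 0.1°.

36.0°

β = acute angle between strike 170° and section 130° = 40°.
tan(true dip) = tan 25° / sin 40° = 0.7254
δ = arctan(0.7254) = 35.96°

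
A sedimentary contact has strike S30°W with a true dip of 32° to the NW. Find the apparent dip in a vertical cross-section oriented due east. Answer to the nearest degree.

28°

Angle between strike (S30°W) and section (due east): β = 60°.
tan(apparent dip) = tan 32° · sin 60° = 0.5412
apparent dip = arctan 0.5412 = 28.42°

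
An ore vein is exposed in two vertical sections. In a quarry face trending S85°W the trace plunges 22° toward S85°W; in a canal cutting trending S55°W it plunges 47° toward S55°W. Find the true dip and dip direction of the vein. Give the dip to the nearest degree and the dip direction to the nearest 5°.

Each apparent-dip line lies in the plane. As unit vectors (x east, y north, z up), v₁ plunges 22°→S85°W and v₂ plunges 47°→S55°W.
n = v₁ × v₂ = (-0.087, -0.466, 0.316) (taken with n_z > 0).
True dip = arccos(n_z / |n|) = arccos(0.5546) = 56.3°.
Dip direction = azimuth of (n_x, n_y) = atan2(-0.087, -0.466) = 191°.

true dip 56°, dip direction 190°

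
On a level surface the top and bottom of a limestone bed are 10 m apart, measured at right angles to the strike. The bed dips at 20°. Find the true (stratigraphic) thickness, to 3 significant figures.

True thickness t = w · sin(dip) = 10 × sin 20°
t = 10 × 0.3420 = 3.420 m

3.42 m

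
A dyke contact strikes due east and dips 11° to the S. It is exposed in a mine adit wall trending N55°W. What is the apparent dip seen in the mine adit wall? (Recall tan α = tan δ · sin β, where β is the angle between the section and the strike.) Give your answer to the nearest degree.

Angle between strike (due east) and section (N55°W): β = 35°.
tan(apparent dip) = tan 11° · sin 35° = 0.1115
apparent dip = arctan 0.1115 = 6.36°

6°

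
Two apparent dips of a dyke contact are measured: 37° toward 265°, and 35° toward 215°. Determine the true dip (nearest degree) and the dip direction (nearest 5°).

Each apparent-dip line lies in the plane. As unit vectors (x east, y north, z up), v₁ plunges 37°→265° and v₂ plunges 35°→215°.
n = v₁ × v₂ = (-0.364, -0.174, 0.501) (taken with n_z > 0).
tan δ = √(n_x²+n_y²)/n_z = 0.403/0.501, so δ = 38.8°.
Dip direction = atan2(-0.364, -0.174) = 244° (azimuth of n's horizontal projection).

true dip 39°, dip direction 245°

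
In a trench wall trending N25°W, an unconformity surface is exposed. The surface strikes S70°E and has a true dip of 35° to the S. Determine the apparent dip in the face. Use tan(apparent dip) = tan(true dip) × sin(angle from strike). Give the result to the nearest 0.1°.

26.3°

The section lies 45° from the strike.
tan α = tan 35° × sin 45° = 0.7002 × 0.7071 = 0.4951
apparent dip = arctan 0.4951 = 26.34°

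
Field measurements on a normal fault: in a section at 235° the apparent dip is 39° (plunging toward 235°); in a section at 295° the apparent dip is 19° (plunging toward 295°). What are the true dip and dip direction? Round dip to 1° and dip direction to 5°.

Represent each trace as a vector plunging at its apparent dip toward its trend (east-north-up frame): v₁ = (-0.637, -0.446, -0.629), v₂ = (-0.857, 0.400, -0.326).
n = v₁ × v₂ = (-0.397, -0.332, 0.636) (taken with n_z > 0).
Dip δ = arctan(|n_h|/n_z) = arctan(0.517/0.636) = 39.1°.
Dip direction = atan2(-0.397, -0.332) = 230° (azimuth of n's horizontal projection).

true dip 39°, dip direction 230°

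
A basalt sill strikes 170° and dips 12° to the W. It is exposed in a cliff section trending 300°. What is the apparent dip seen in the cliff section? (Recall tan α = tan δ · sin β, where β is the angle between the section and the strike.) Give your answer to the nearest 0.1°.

9.2°

Angle between strike (170°) and section (300°): β = 50°.
tan α = tan 12° × sin 50° = 0.2126 × 0.7660 = 0.1628
α = arctan(0.1628) = 9.25°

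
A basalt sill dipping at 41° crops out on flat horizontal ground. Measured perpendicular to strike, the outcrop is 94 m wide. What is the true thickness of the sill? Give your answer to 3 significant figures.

True thickness t = w · sin(dip) = 94 × sin 41°
t = 94 × 0.6561 = 61.670 m

61.7 m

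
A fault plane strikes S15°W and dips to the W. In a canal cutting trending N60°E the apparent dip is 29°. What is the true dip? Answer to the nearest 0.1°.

β = acute angle between strike S15°W and section N60°E = 45°.
tan(true dip) = tan 29° / sin 45° = 0.7839
true dip = arctan 0.7839 = 38.09°

38.1°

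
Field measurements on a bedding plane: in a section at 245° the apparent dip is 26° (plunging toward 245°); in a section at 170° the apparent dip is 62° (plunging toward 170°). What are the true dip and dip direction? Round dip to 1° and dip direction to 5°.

Represent each trace as a vector plunging at its apparent dip toward its trend (east-north-up frame): v₁ = (-0.815, -0.380, -0.438), v₂ = (0.082, -0.462, -0.883).
The plane normal is n = v₁ × v₂ ∝ (0.133, -0.755, 0.408).
tan δ = √(n_x²+n_y²)/n_z = 0.767/0.408, so δ = 62.0°.
The horizontal component of n points toward azimuth atan2(n_x, n_y) = 170°, the dip direction.

true dip 62°, dip direction 170°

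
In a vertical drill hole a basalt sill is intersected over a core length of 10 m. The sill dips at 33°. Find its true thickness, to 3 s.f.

True thickness t = h · cos(dip) = 10 × cos 33°
t = 10 × 0.8387 = 8.387 m

8.39 m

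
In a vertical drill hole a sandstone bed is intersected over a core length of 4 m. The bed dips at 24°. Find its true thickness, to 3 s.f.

3.65 m

True thickness t = h · cos(dip) = 4 × cos 24°
t = 4 × 0.9135 = 3.654 m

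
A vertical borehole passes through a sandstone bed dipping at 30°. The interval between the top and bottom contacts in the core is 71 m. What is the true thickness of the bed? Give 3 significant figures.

61.5 m

True thickness t = h · cos(dip) = 71 × cos 30°
t = 71 × 0.8660 = 61.488 m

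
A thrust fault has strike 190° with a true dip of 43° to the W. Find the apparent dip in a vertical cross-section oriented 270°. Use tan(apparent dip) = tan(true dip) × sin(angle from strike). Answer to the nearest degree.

43°

The section lies 80° from the strike.
tan α = tan 43° × sin 80° = 0.9325 × 0.9848 = 0.9183
apparent dip = arctan 0.9183 = 42.56°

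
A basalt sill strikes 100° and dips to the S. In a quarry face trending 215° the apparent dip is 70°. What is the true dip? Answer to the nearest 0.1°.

The section is 65° from the strike.
tan δ = tan α / sin β = tan 70° / sin 65° = 2.7475 / 0.9063 = 3.0315
true dip = arctan 3.0315 = 71.74°

71.7°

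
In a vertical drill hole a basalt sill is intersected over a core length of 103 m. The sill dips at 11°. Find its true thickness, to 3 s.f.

True thickness t = h · cos(dip) = 103 × cos 11°
t = 103 × 0.9816 = 101.108 m

101 m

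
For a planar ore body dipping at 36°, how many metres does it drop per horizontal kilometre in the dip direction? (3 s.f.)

727 m

drop per km = 1000 × tan 36° = 1000 × 0.7265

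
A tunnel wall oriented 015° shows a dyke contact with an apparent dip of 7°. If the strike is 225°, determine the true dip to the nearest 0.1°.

The section is 30° from the strike.
tan δ = tan α / sin β = tan 7° / sin 30° = 0.1228 / 0.5000 = 0.2456
δ = arctan(0.2456) = 13.80°

13.8°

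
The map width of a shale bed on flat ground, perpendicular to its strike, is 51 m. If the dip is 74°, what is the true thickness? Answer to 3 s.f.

49.0 m

True thickness t = w · sin(dip) = 51 × sin 74°
t = 51 × 0.9613 = 49.024 m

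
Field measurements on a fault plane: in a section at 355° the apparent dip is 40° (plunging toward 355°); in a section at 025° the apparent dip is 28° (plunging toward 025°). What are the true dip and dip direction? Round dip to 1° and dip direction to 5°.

The two traces are lines in the plane: v₁ = (sin 355°·cos 40°, cos 355°·cos 40°, −sin 40°), v₂ = (sin 25°·cos 28°, cos 25°·cos 28°, −sin 28°).
Cross product v₁ × v₂ gives the pole to the plane: n ∝ (-0.156, 0.271, 0.338).
Dip δ = arctan(|n_h|/n_z) = arctan(0.313/0.338) = 42.8°.
Dip direction = atan2(-0.156, 0.271) = 330° (azimuth of n's horizontal projection).

true dip 43°, dip direction 330°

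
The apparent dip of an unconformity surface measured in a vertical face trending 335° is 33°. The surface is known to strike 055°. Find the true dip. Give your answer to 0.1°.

33.4°

The section is 80° from the strike.
tan δ = tan α / sin β = tan 33° / sin 80° = 0.6494 / 0.9848 = 0.6594
δ = arctan(0.6594) = 33.40°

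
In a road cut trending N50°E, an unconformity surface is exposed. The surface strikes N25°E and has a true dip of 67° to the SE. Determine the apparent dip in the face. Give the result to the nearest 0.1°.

44.9°

The strike is N25°E and the section trends N50°E; the acute angle between them is β = 25°.
tan α = tan 67° × sin 25° = 2.3559 × 0.4226 = 0.9956
α = arctan(0.9956) = 44.87°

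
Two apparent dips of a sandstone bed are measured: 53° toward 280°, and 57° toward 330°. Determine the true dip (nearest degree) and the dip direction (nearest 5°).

Each apparent-dip line lies in the plane. As unit vectors (x east, y north, z up), v₁ plunges 53°→280° and v₂ plunges 57°→330°.
Cross product v₁ × v₂ gives the pole to the plane: n ∝ (-0.289, 0.280, 0.251).
tan δ = √(n_x²+n_y²)/n_z = 0.402/0.251, so δ = 58.0°.
Dip direction = azimuth of (n_x, n_y) = atan2(-0.289, 0.280) = 314°.

true dip 58°, dip direction 315°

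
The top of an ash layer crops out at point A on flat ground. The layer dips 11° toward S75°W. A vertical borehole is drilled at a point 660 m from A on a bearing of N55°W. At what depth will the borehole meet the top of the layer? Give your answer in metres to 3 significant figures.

82.5 m

The hole lies 50° from the dip direction, so the down-dip offset is 660 × cos 50° = 424.24 m.
Depth = down-dip offset × tan(dip) = 424.24 × tan 11° = 424.24 × 0.1944
Depth = 82.46 m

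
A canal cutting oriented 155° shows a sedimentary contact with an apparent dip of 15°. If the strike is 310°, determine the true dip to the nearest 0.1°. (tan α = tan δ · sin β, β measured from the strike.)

β = acute angle between strike 310° and section 155° = 25°.
tan δ = tan α / sin β = tan 15° / sin 25° = 0.2679 / 0.4226 = 0.6340
δ = arctan(0.6340) = 32.38°

32.4°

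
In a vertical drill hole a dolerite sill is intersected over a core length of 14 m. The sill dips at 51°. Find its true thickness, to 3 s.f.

8.81 m

True thickness t = h · cos(dip) = 14 × cos 51°
t = 14 × 0.6293 = 8.810 m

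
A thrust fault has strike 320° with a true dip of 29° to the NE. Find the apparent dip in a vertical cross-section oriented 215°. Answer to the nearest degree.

Angle between strike (320°) and section (215°): β = 75°.
tan(apparent dip) = tan 29° · sin 75° = 0.5354
apparent dip = arctan 0.5354 = 28.17°

28°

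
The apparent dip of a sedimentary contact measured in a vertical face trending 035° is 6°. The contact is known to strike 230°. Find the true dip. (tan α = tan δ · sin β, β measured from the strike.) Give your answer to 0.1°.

22.1°

The section is 15° from the strike.
tan(true dip) = tan 6° / sin 15° = 0.4061
δ = arctan(0.4061) = 22.10°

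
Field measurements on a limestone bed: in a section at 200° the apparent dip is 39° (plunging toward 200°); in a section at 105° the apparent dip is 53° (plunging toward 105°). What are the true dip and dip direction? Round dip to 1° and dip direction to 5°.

true dip 58°, dip direction 140°

The two traces are lines in the plane: v₁ = (sin 200°·cos 39°, cos 200°·cos 39°, −sin 39°), v₂ = (sin 105°·cos 53°, cos 105°·cos 53°, −sin 53°).
The plane normal is n = v₁ × v₂ ∝ (0.485, -0.578, 0.466).
tan δ = √(n_x²+n_y²)/n_z = 0.755/0.466, so δ = 58.3°.
Dip direction = atan2(0.485, -0.578) = 140° (azimuth of n's horizontal projection).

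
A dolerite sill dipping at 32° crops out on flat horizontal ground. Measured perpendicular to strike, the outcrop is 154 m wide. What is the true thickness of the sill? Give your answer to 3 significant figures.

True thickness t = w · sin(dip) = 154 × sin 32°
t = 154 × 0.5299 = 81.608 m

81.6 m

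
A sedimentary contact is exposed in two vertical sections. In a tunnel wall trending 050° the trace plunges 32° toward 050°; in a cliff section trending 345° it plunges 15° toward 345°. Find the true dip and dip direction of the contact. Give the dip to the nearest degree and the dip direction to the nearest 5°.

Each apparent-dip line lies in the plane. As unit vectors (x east, y north, z up), v₁ plunges 32°→050° and v₂ plunges 15°→345°.
Cross product v₁ × v₂ gives the pole to the plane: n ∝ (0.353, 0.301, 0.742).
Dip δ = arctan(|n_h|/n_z) = arctan(0.464/0.742) = 32.0°.
The horizontal component of n points toward azimuth atan2(n_x, n_y) = 50°, the dip direction.

true dip 32°, dip direction 050°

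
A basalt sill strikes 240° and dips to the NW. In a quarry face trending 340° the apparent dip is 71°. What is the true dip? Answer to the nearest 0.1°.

The section is 80° from the strike.
tan δ = tan α / sin β = tan 71° / sin 80° = 2.9042 / 0.9848 = 2.9490
true dip = arctan 2.9490 = 71.27°

71.3°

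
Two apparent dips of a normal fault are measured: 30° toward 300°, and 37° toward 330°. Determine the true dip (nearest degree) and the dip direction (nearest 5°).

true dip 38°, dip direction 340°

The two traces are lines in the plane: v₁ = (sin 300°·cos 30°, cos 300°·cos 30°, −sin 30°), v₂ = (sin 330°·cos 37°, cos 330°·cos 37°, −sin 37°).
The plane normal is n = v₁ × v₂ ∝ (-0.085, 0.252, 0.346).
True dip = arccos(n_z / |n|) = arccos(0.7929) = 37.5°.
The horizontal component of n points toward azimuth atan2(n_x, n_y) = 341°, the dip direction.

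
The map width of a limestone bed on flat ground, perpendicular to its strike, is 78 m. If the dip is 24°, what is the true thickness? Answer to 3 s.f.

31.7 m

True thickness t = w · sin(dip) = 78 × sin 24°
t = 78 × 0.4067 = 31.725 m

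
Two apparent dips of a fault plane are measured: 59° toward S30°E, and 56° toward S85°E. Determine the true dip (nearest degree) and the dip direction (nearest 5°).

The two traces are lines in the plane: v₁ = (sin 150°·cos 59°, cos 150°·cos 59°, −sin 59°), v₂ = (sin 95°·cos 56°, cos 95°·cos 56°, −sin 56°).
Cross product v₁ × v₂ gives the pole to the plane: n ∝ (0.328, -0.264, 0.236).
tan δ = √(n_x²+n_y²)/n_z = 0.421/0.236, so δ = 60.7°.
The horizontal component of n points toward azimuth atan2(n_x, n_y) = 129°, the dip direction.

true dip 61°, dip direction 130°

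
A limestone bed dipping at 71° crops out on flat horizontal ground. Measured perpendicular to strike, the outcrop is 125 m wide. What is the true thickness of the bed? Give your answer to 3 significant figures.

118 m

True thickness t = w · sin(dip) = 125 × sin 71°
t = 125 × 0.9455 = 118.190 m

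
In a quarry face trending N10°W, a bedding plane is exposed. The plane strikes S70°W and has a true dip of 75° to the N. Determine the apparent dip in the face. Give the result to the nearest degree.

The strike is S70°W and the section trends N10°W; the acute angle between them is β = 80°.
tan α = tan 75° × sin 80° = 3.7321 × 0.9848 = 3.6754
apparent dip = arctan 3.6754 = 74.78°

75°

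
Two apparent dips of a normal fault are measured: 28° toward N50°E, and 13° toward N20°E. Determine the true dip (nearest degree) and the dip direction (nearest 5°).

true dip 35°, dip direction 090°

The two traces are lines in the plane: v₁ = (sin 50°·cos 28°, cos 50°·cos 28°, −sin 28°), v₂ = (sin 20°·cos 13°, cos 20°·cos 13°, −sin 13°).
Cross product v₁ × v₂ gives the pole to the plane: n ∝ (0.302, -0.004, 0.430).
Dip δ = arctan(|n_h|/n_z) = arctan(0.302/0.430) = 35.1°.
Dip direction = atan2(0.302, -0.004) = 91° (azimuth of n's horizontal projection).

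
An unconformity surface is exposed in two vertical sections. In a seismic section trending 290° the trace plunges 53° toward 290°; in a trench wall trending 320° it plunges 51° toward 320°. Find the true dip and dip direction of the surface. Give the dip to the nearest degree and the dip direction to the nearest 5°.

true dip 53°, dip direction 295°

The two traces are lines in the plane: v₁ = (sin 290°·cos 53°, cos 290°·cos 53°, −sin 53°), v₂ = (sin 320°·cos 51°, cos 320°·cos 51°, −sin 51°).
Cross product v₁ × v₂ gives the pole to the plane: n ∝ (-0.225, 0.116, 0.189).
True dip = arccos(n_z / |n|) = arccos(0.5986) = 53.2°.
Dip direction = atan2(-0.225, 0.116) = 297° (azimuth of n's horizontal projection).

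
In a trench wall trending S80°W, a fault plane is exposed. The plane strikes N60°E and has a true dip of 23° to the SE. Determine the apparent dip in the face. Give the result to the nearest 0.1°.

8.3°

Angle between strike (N60°E) and section (S80°W): β = 20°.
tan α = tan 23° × sin 20° = 0.4245 × 0.3420 = 0.1452
apparent dip = arctan 0.1452 = 8.26°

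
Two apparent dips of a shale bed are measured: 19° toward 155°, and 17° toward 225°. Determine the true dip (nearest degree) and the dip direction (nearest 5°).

true dip 22°, dip direction 185°

The two traces are lines in the plane: v₁ = (sin 155°·cos 19°, cos 155°·cos 19°, −sin 19°), v₂ = (sin 225°·cos 17°, cos 225°·cos 17°, −sin 17°).
n = v₁ × v₂ = (-0.030, -0.337, 0.850) (taken with n_z > 0).
tan δ = √(n_x²+n_y²)/n_z = 0.338/0.850, so δ = 21.7°.
Dip direction = atan2(-0.030, -0.337) = 185° (azimuth of n's horizontal projection).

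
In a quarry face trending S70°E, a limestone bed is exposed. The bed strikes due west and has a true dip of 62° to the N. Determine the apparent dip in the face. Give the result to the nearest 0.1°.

The strike is due west and the section trends S70°E; the acute angle between them is β = 20°.
tan(apparent dip) = tan 62° · sin 20° = 0.6432
α = arctan(0.6432) = 32.75°

32.8°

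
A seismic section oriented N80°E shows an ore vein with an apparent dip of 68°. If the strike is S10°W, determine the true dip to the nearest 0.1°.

The section is 70° from the strike.
tan(true dip) = tan 68° / sin 70° = 2.6339
δ = arctan(2.6339) = 69.21°

69.2°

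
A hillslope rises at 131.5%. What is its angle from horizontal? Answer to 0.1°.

tan θ = 131.5/100 = 1.3150
θ = arctan(1.3150) = 52.75°

52.7°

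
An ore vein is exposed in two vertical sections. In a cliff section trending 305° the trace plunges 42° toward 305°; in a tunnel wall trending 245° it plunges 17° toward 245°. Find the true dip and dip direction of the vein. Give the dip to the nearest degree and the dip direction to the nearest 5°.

true dip 42°, dip direction 315°

Each apparent-dip line lies in the plane. As unit vectors (x east, y north, z up), v₁ plunges 42°→305° and v₂ plunges 17°→245°.
Cross product v₁ × v₂ gives the pole to the plane: n ∝ (-0.395, 0.402, 0.615).
True dip = arccos(n_z / |n|) = arccos(0.7375) = 42.5°.
Dip direction = azimuth of (n_x, n_y) = atan2(-0.395, 0.402) = 315°.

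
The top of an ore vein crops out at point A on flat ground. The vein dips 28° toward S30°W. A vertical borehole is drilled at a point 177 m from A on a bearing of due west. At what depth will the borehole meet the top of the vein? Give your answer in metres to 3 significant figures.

47.1 m

The hole lies 60° from the dip direction, so the down-dip offset is 177 × cos 60° = 88.50 m.
Depth = down-dip offset × tan(dip) = 88.50 × tan 28° = 88.50 × 0.5317
Depth = 47.06 m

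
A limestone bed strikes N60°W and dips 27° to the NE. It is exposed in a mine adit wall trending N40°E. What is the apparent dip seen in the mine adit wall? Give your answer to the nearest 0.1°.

26.6°

The section lies 80° from the strike.
tan(apparent dip) = tan 27° · sin 80° = 0.5018
apparent dip = arctan 0.5018 = 26.65°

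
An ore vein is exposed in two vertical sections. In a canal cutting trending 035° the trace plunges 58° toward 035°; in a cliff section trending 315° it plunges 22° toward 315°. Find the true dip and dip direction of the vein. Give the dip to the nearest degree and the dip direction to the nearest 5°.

The two traces are lines in the plane: v₁ = (sin 35°·cos 58°, cos 35°·cos 58°, −sin 58°), v₂ = (sin 315°·cos 22°, cos 315°·cos 22°, −sin 22°).
Cross product v₁ × v₂ gives the pole to the plane: n ∝ (0.393, 0.670, 0.484).
Dip δ = arctan(|n_h|/n_z) = arctan(0.777/0.484) = 58.1°.
Dip direction = atan2(0.393, 0.670) = 30° (azimuth of n's horizontal projection).

true dip 58°, dip direction 030°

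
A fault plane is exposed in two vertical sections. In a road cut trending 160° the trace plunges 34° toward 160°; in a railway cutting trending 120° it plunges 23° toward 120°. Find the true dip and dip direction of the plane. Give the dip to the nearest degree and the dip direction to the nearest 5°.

true dip 35°, dip direction 170°

Represent each trace as a vector plunging at its apparent dip toward its trend (east-north-up frame): v₁ = (0.284, -0.779, -0.559), v₂ = (0.797, -0.460, -0.391).
The plane normal is n = v₁ × v₂ ∝ (0.047, -0.335, 0.491).
True dip = arccos(n_z / |n|) = arccos(0.8232) = 34.6°.
The horizontal component of n points toward azimuth atan2(n_x, n_y) = 172°, the dip direction.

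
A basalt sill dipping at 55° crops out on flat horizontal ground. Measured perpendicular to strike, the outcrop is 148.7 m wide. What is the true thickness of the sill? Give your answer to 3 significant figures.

122 m

True thickness t = w · sin(dip) = 148.7 × sin 55°
t = 148.7 × 0.8192 = 121.808 m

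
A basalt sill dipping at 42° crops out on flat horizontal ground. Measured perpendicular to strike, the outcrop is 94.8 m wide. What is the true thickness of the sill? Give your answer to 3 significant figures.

63.4 m

True thickness t = w · sin(dip) = 94.8 × sin 42°
t = 94.8 × 0.6691 = 63.434 m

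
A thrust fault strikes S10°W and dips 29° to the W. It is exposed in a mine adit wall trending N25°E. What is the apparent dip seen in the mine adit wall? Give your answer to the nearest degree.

8°

The strike is S10°W and the section trends N25°E; the acute angle between them is β = 15°.
tan(apparent dip) = tan 29° · sin 15° = 0.1435
α = arctan(0.1435) = 8.16°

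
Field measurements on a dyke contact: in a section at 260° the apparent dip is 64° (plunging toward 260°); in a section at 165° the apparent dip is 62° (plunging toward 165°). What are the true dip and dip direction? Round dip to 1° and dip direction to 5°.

true dip 71°, dip direction 215°

Each apparent-dip line lies in the plane. As unit vectors (x east, y north, z up), v₁ plunges 64°→260° and v₂ plunges 62°→165°.
Cross product v₁ × v₂ gives the pole to the plane: n ∝ (-0.340, -0.490, 0.205).
tan δ = √(n_x²+n_y²)/n_z = 0.597/0.205, so δ = 71.0°.
Dip direction = atan2(-0.340, -0.490) = 215° (azimuth of n's horizontal projection).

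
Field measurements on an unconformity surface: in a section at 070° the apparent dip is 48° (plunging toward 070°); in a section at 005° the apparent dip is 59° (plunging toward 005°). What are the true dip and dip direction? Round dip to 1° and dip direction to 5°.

true dip 60°, dip direction 020°

Each apparent-dip line lies in the plane. As unit vectors (x east, y north, z up), v₁ plunges 48°→070° and v₂ plunges 59°→005°.
The plane normal is n = v₁ × v₂ ∝ (0.185, 0.506, 0.312).
Dip δ = arctan(|n_h|/n_z) = arctan(0.538/0.312) = 59.9°.
Dip direction = atan2(0.185, 0.506) = 20° (azimuth of n's horizontal projection).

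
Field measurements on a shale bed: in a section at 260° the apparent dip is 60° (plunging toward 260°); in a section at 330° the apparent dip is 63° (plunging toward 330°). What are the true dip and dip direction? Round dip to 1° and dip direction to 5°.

Represent each trace as a vector plunging at its apparent dip toward its trend (east-north-up frame): v₁ = (-0.492, -0.087, -0.866), v₂ = (-0.227, 0.393, -0.891).
Cross product v₁ × v₂ gives the pole to the plane: n ∝ (-0.418, 0.242, 0.213).
Dip δ = arctan(|n_h|/n_z) = arctan(0.483/0.213) = 66.2°.
The horizontal component of n points toward azimuth atan2(n_x, n_y) = 300°, the dip direction.

true dip 66°, dip direction 300°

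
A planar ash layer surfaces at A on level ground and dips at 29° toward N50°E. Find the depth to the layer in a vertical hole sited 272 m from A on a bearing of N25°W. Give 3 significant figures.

39.0 m

The hole lies 75° from the dip direction, so the down-dip offset is 272 × cos 75° = 70.40 m.
Depth = down-dip offset × tan(dip) = 70.40 × tan 29° = 70.40 × 0.5543
Depth = 39.02 m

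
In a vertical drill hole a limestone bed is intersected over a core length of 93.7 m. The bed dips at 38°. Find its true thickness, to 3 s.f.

True thickness t = h · cos(dip) = 93.7 × cos 38°
t = 93.7 × 0.7880 = 73.837 m

73.8 m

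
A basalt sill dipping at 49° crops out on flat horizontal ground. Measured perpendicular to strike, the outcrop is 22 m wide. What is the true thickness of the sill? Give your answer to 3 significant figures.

16.6 m

True thickness t = w · sin(dip) = 22 × sin 49°
t = 22 × 0.7547 = 16.604 m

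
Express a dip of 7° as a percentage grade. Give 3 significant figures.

grade % = 100 × tan 7° = 100 × 0.1228

12.3%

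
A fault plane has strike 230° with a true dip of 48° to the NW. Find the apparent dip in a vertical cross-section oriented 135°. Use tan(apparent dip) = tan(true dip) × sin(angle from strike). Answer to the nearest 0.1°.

The strike is 230° and the section trends 135°; the acute angle between them is β = 85°.
tan(apparent dip) = tan 48° · sin 85° = 1.1064
apparent dip = arctan 1.1064 = 47.89°

47.9°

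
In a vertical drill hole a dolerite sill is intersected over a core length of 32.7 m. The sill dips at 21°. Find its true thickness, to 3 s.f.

True thickness t = h · cos(dip) = 32.7 × cos 21°
t = 32.7 × 0.9336 = 30.528 m

30.5 m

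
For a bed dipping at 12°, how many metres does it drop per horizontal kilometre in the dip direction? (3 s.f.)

213 m

drop per km = 1000 × tan 12° = 1000 × 0.2126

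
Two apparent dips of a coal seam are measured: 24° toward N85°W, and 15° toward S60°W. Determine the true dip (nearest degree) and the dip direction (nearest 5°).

true dip 25°, dip direction 295°

Represent each trace as a vector plunging at its apparent dip toward its trend (east-north-up frame): v₁ = (-0.910, 0.080, -0.407), v₂ = (-0.837, -0.483, -0.259).
Cross product v₁ × v₂ gives the pole to the plane: n ∝ (-0.217, 0.105, 0.506).
Dip δ = arctan(|n_h|/n_z) = arctan(0.241/0.506) = 25.5°.
Dip direction = atan2(-0.217, 0.105) = 296° (azimuth of n's horizontal projection).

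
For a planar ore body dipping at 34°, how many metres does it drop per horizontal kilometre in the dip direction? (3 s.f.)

drop per km = 1000 × tan 34° = 1000 × 0.6745

675 m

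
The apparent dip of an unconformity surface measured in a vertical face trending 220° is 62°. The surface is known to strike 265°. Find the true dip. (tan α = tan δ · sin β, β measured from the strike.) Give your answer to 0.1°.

69.4°

The section is 45° from the strike.
tan δ = tan α / sin β = tan 62° / sin 45° = 1.8807 / 0.7071 = 2.6597
δ = arctan(2.6597) = 69.39°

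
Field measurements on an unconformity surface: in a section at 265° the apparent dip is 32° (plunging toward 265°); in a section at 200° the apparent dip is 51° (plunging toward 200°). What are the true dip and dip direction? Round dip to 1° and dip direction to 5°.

true dip 51°, dip direction 205°

Represent each trace as a vector plunging at its apparent dip toward its trend (east-north-up frame): v₁ = (-0.845, -0.074, -0.530), v₂ = (-0.215, -0.591, -0.777).
n = v₁ × v₂ = (-0.256, -0.542, 0.484) (taken with n_z > 0).
True dip = arccos(n_z / |n|) = arccos(0.6277) = 51.1°.
Dip direction = azimuth of (n_x, n_y) = atan2(-0.256, -0.542) = 205°.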